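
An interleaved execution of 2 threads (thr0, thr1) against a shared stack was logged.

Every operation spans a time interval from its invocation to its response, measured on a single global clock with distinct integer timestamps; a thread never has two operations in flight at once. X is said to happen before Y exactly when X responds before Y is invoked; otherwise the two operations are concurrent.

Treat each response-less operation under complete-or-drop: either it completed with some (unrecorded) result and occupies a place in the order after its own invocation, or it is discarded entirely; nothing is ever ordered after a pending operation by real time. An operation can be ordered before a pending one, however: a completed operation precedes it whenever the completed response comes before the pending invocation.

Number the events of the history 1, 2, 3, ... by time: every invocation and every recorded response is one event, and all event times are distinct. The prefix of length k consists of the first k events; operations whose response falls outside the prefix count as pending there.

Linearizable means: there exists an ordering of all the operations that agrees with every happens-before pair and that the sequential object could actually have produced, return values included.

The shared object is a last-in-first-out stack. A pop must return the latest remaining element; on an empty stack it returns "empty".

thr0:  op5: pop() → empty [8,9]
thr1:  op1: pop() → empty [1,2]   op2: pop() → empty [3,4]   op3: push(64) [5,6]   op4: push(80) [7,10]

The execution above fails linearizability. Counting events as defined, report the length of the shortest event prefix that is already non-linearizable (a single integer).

one valid order for events 1..8 is op1, op2, op3:
step 1: op1 pop() → empty — stack <>
step 2: op2 pop() → empty — stack <>
step 3: op3 push(64) — stack <64>
include event 9 — op5 responding at 9 — and every candidate order breaks
no completion choice of the 1 pending operation (op4) rescues it — every subset was tried
for example op1, op2, op3, op5 (pending dropped) fails at step 4: op5 pop() → empty is not legal there

9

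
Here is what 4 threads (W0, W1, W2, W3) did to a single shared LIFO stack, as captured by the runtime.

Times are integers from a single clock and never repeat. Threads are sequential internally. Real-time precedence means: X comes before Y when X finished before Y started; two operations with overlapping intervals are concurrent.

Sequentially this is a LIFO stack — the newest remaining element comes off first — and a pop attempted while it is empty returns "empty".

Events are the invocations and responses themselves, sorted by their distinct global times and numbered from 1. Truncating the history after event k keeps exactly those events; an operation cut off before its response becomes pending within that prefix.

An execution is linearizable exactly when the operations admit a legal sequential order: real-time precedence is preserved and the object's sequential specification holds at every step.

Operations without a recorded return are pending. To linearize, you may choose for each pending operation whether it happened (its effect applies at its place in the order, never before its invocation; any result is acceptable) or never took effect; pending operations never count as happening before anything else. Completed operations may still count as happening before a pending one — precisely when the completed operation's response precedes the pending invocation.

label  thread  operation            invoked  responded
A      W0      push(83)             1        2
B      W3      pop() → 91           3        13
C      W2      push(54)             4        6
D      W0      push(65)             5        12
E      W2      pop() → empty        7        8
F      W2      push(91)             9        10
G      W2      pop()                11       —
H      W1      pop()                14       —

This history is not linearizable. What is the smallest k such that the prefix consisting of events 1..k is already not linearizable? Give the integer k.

events 1..7 are linearizable, e.g. via A, B, C:
step 1: A push(83) — stack <83>
step 2: B pop() (pending, included) — stack <>
step 3: C push(54) — stack <54>
once event 8 joins (E's response, time 8), exhaustive search finds no witness
no escape via the 2 pending operations (B, D): every completion choice fails
e.g. A, C, E (pending dropped): illegal at step 3, since E pop() → empty cannot apply there

8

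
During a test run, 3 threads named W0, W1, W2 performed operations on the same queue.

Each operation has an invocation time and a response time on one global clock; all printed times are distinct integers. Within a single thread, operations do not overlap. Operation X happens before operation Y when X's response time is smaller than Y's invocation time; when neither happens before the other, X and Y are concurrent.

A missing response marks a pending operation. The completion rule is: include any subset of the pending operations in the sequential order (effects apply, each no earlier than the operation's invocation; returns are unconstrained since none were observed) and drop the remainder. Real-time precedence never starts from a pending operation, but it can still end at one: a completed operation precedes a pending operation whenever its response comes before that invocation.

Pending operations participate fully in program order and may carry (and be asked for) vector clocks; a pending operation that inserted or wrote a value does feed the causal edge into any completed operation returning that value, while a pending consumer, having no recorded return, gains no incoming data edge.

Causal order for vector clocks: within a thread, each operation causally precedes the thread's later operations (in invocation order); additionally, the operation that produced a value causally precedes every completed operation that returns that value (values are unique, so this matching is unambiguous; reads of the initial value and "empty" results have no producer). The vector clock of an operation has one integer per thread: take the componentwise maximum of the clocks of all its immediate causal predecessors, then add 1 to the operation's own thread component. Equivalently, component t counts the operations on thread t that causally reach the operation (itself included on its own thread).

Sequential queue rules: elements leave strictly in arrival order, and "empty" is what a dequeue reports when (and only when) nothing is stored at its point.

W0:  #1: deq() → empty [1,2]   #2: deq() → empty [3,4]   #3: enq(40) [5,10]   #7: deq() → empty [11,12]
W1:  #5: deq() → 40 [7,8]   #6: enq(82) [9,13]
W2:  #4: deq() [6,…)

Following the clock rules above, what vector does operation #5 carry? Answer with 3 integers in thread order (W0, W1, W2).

(3, 1, 0)

#4, invoked 6, has no incoming edges; only W2's bump applies → (0, 0, 1)
#1, invoked 1, has no incoming edges; only W0's bump applies → (1, 0, 0)
merge at #2 (invoked 3): VC(#1)=(1, 0, 0), own-thread bump on W0 → (2, 0, 0)
merge at #3 (invoked 5): VC(#2)=(2, 0, 0), own-thread bump on W0 → (3, 0, 0)
merge at #5 (invoked 7): VC(#3)=(3, 0, 0), own-thread bump on W1 → (3, 1, 0)
merge at #7 (invoked 11): VC(#3)=(3, 0, 0), own-thread bump on W0 → (4, 0, 0)
merge at #6 (invoked 9): VC(#5)=(3, 1, 0), own-thread bump on W1 → (3, 2, 0)
target: VC(#5) = (3, 1, 0)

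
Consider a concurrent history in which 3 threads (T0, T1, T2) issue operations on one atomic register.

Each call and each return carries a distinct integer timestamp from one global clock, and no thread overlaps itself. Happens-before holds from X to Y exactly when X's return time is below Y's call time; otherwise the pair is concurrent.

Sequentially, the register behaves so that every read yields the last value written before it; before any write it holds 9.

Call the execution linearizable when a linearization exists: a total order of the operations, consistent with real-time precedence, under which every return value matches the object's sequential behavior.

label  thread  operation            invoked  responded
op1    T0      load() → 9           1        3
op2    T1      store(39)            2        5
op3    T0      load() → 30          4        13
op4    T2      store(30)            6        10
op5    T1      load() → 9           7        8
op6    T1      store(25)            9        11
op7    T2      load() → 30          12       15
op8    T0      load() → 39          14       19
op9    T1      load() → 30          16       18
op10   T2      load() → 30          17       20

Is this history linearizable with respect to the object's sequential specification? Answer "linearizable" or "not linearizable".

not linearizable

the violation lands at event 8, op5's response at time 8: events 1..7 linearize, events 1..8 do not
no legal order exists: 2 real-time-consistent candidates over 3 completed atomic register operations, all rejected
completion choices over the 2 pending operations (op3, op4) were checked; none helps
take op1, op2, op5 (pending dropped): step 3 already fails, because op5 load() → 9 cannot occur there
take op2, op1, op5 (pending dropped): step 2 already fails, because op1 load() → 9 cannot occur there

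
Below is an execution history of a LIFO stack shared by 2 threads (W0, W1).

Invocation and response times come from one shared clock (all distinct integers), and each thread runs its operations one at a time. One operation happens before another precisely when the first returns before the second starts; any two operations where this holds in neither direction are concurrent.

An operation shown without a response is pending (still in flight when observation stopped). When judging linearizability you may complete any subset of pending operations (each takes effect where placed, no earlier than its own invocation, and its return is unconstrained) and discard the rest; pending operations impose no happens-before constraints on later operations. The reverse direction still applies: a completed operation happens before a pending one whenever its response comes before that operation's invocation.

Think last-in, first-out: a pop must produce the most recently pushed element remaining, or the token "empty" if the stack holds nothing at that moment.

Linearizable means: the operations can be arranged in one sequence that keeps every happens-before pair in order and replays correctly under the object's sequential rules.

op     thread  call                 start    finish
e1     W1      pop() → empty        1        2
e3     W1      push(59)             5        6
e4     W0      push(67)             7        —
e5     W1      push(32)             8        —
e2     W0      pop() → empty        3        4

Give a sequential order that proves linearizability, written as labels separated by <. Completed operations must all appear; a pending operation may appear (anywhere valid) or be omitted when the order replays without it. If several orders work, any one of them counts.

e1 < e2 < e3

1. e1 pop() → empty, leaving stack <>
2. e2 pop() → empty, leaving stack <>
3. e3 push(59), leaving stack <59>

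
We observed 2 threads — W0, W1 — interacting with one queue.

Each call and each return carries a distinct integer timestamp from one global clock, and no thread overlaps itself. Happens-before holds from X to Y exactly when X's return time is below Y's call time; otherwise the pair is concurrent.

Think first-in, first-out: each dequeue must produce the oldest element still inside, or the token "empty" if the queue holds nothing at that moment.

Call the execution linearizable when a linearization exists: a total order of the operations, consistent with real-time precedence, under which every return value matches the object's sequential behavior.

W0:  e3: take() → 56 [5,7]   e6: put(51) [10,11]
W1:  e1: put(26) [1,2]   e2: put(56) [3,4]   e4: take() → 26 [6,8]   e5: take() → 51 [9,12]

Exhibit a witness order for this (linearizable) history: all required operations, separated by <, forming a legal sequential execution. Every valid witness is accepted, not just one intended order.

e1 < e2 < e4 < e3 < e6 < e5

step 1: e1 put(26) — queue <26>
step 2: e2 put(56) — queue <26,56>
step 3: e4 take() → 26 — queue <56>
step 4: e3 take() → 56 — queue <>
step 5: e6 put(51) — queue <51>
step 6: e5 take() → 51 — queue <>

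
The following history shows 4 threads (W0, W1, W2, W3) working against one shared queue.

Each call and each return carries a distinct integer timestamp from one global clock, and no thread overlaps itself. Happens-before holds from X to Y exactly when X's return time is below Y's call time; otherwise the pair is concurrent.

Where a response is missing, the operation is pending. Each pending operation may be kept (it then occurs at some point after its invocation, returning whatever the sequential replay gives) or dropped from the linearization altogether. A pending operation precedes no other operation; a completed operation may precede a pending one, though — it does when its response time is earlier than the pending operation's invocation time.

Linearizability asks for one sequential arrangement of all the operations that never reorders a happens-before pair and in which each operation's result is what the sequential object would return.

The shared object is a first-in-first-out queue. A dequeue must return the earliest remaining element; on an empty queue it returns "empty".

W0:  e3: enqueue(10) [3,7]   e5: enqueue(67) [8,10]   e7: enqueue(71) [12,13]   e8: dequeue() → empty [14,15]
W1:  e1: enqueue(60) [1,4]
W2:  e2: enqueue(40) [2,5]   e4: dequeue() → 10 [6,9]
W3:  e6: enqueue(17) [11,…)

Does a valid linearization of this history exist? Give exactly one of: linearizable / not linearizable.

not linearizable

cut after 14 events: linearizable; cut after 15 events (e8 responds, time 15): not linearizable
all 14 real-time-respecting orders fail — 7 completed queue operations, no legal replay
no completion choice of the 1 pending operation (e6) rescues it — every subset was tried
sample order e1, e2, e3, e4, e5, e7, e8 (pending dropped) stalls at step 4 — e4 dequeue() → 10 has no legal effect
sample order e1, e2, e3, e5, e4, e7, e8 (pending dropped) stalls at step 5 — e4 dequeue() → 10 has no legal effect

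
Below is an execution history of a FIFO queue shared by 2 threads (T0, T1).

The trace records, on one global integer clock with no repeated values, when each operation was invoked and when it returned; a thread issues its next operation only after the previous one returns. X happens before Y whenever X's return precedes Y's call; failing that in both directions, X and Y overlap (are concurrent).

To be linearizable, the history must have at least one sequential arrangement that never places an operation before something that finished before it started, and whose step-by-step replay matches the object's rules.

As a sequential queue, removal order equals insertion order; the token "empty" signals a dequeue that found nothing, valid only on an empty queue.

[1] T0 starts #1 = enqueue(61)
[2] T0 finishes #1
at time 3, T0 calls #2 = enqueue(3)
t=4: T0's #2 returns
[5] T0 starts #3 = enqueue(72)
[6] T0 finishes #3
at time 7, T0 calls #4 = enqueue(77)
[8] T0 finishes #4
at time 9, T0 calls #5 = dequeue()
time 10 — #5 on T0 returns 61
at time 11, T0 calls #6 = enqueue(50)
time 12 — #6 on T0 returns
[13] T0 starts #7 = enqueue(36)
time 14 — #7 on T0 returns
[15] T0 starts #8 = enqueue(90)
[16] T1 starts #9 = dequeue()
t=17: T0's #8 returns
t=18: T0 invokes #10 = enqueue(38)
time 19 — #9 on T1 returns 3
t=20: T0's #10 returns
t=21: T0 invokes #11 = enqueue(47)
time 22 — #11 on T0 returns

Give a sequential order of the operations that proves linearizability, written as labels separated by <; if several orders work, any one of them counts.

step 1: #1 enqueue(61) — queue <61>
step 2: #2 enqueue(3) — queue <61,3>
step 3: #3 enqueue(72) — queue <61,3,72>
step 4: #4 enqueue(77) — queue <61,3,72,77>
step 5: #5 dequeue() → 61 — queue <3,72,77>
step 6: #6 enqueue(50) — queue <3,72,77,50>
step 7: #7 enqueue(36) — queue <3,72,77,50,36>
step 8: #8 enqueue(90) — queue <3,72,77,50,36,90>
step 9: #9 dequeue() → 3 — queue <72,77,50,36,90>
step 10: #10 enqueue(38) — queue <72,77,50,36,90,38>
step 11: #11 enqueue(47) — queue <72,77,50,36,90,38,47>

#1 < #2 < #3 < #4 < #5 < #6 < #7 < #8 < #9 < #10 < #11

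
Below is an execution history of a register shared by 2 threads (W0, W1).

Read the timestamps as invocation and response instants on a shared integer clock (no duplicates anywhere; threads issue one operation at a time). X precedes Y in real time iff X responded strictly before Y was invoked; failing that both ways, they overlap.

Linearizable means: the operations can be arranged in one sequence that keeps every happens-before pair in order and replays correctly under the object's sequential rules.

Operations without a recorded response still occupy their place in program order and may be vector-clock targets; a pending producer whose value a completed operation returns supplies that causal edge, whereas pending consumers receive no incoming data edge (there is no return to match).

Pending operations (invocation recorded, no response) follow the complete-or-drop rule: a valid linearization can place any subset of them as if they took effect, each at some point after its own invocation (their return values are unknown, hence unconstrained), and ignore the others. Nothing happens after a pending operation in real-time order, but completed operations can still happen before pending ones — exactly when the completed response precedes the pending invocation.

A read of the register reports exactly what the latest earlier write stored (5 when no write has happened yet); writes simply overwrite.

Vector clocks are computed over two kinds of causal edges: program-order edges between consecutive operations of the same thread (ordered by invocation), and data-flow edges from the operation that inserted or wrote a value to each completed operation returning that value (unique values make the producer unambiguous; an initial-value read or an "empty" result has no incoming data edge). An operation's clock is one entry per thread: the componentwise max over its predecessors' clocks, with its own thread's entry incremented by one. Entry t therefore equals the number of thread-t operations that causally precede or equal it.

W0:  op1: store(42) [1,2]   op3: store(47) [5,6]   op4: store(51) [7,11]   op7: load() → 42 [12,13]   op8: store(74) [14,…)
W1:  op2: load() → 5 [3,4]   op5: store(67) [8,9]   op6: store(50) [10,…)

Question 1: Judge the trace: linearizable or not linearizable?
not linearizable

cut after 3 events: linearizable; cut after 4 events (op2 responds, time 4): not linearizable
a single order respects real time; the 2 completed register operations fail replay along it
e.g. op1, op2: illegal at step 2, since op2 load() → 5 cannot apply there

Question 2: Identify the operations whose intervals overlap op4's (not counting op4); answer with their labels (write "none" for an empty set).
op5, op6

op4 spans [7,11]; an op avoiding the whole window 7..11 is ordered, any other is concurrent
op1 [1,2]: before
op2 [3,4]: before
op3 [5,6]: before
op5 [8,9]: concurrent
op6 [10,…): concurrent
op7 [12,13]: after
op8 [14,…): after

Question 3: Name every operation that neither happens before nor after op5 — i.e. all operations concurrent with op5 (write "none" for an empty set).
op4

concurrent with op5 ([8,9]): every op whose interval crosses 8..9
op1 [1,2]: before
op2 [3,4]: before
op3 [5,6]: before
op4 [7,11]: concurrent
op6 [10,…): after
op7 [12,13]: after
op8 [14,…): after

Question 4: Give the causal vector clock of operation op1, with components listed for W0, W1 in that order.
(1, 0)

VC(op2, invoked at 3): no causal predecessors; +1 on W1 → (0, 1)
VC(op1, invoked at 1): no causal predecessors; +1 on W0 → (1, 0)
VC(op5, invoked at 8): max of VC(op2)=(0, 1), then +1 on thread W1 → (0, 2)
VC(op3, invoked at 5): max of VC(op1)=(1, 0), then +1 on thread W0 → (2, 0)
VC(op6, invoked at 10): max of VC(op5)=(0, 2), then +1 on thread W1 → (0, 3)
VC(op4, invoked at 7): max of VC(op3)=(2, 0), then +1 on thread W0 → (3, 0)
VC(op7, invoked at 12): max of VC(op1)=(1, 0), VC(op4)=(3, 0), then +1 on thread W0 → (4, 0)
VC(op8, invoked at 14): max of VC(op7)=(4, 0), then +1 on thread W0 → (5, 0)
target: VC(op1) = (1, 0)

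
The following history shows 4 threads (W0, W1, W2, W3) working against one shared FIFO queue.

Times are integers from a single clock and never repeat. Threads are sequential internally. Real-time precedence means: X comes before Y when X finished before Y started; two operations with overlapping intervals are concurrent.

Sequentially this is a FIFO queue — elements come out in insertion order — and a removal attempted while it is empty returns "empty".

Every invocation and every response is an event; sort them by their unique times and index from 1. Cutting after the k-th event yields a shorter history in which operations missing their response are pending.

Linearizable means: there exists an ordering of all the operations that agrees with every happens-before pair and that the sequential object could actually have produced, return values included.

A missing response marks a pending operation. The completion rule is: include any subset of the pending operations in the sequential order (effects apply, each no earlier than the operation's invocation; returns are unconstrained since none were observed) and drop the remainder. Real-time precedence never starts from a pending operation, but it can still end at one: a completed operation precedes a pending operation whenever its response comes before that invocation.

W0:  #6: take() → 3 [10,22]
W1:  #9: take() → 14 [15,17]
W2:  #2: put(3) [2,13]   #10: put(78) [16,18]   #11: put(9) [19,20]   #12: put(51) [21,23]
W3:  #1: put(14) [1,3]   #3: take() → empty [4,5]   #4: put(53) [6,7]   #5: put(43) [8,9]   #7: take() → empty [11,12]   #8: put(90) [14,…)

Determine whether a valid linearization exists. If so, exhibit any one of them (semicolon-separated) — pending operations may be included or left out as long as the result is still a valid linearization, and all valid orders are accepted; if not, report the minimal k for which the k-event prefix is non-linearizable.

cut after 4 events: linearizable; cut after 5 events (#3 responds, time 5): not linearizable
the sole real-time-consistent order of 2 completed operations fails the FIFO queue replay
include/drop combinations of the 1 pending operation (#2) were all tried; none helps
sample order #1, #3 (pending dropped) stalls at step 2 — #3 take() → empty has no legal effect

not linearizable — minimal violating prefix: 5 events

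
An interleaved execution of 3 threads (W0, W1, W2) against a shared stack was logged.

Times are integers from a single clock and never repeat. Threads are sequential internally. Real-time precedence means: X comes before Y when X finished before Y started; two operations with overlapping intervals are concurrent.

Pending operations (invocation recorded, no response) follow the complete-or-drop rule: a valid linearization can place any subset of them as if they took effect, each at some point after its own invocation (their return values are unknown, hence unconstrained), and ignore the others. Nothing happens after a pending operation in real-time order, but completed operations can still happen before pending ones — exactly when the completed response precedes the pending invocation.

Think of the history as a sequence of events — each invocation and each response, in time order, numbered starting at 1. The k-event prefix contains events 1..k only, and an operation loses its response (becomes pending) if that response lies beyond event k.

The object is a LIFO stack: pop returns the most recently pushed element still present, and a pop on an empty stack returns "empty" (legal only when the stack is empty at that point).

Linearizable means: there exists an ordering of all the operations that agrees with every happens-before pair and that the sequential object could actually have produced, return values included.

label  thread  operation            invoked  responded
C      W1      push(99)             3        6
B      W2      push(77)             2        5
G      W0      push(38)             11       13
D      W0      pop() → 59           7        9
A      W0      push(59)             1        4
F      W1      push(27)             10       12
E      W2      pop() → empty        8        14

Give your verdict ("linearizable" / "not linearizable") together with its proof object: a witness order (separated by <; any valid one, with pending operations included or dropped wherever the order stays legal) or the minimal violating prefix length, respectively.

events 1..13 are fine; event 14 — the response of E at time 14 — makes the prefix non-linearizable
all 48 real-time-respecting orders fail — 7 completed stack operations, no legal replay
take A, B, C, D, E, F, G: step 4 already fails, because D pop() → 59 cannot occur there
take A, B, C, D, E, G, F: step 4 already fails, because D pop() → 59 cannot occur there

not linearizable — minimal violating prefix: 14 events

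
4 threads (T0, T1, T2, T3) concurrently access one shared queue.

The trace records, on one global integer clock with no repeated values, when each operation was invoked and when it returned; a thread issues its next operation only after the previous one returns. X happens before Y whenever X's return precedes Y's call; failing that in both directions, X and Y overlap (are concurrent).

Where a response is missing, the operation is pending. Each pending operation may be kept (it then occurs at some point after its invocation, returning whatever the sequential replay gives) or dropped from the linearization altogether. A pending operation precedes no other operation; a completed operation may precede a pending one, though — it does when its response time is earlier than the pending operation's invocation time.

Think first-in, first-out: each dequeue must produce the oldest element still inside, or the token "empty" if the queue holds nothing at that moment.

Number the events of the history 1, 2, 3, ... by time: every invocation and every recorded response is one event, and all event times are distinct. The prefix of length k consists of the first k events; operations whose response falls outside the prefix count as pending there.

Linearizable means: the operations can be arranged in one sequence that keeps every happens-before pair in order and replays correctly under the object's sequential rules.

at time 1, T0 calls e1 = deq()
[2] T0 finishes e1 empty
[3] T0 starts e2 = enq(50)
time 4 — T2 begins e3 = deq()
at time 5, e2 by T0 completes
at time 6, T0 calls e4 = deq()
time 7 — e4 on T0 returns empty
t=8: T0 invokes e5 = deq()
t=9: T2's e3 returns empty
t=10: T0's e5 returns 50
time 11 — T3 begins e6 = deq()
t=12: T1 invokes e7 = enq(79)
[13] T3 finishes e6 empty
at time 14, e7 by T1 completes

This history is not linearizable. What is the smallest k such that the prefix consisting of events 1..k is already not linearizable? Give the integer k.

a valid linearization of events 1..8 exists, for instance e1, e2, e3, e4:
1. e1 deq() → empty, leaving queue <>
2. e2 enq(50), leaving queue <50>
3. e3 deq() (pending, included), leaving queue <>
4. e4 deq() → empty, leaving queue <>
once event 9 joins (e3's response, time 9), exhaustive search finds no witness
include/drop combinations of the 1 pending operation (e5) were all tried; none helps
take e1, e2, e3, e4 (pending dropped): step 3 already fails, because e3 deq() → empty cannot occur there
take e1, e2, e4, e3 (pending dropped): step 3 already fails, because e4 deq() → empty cannot occur there

9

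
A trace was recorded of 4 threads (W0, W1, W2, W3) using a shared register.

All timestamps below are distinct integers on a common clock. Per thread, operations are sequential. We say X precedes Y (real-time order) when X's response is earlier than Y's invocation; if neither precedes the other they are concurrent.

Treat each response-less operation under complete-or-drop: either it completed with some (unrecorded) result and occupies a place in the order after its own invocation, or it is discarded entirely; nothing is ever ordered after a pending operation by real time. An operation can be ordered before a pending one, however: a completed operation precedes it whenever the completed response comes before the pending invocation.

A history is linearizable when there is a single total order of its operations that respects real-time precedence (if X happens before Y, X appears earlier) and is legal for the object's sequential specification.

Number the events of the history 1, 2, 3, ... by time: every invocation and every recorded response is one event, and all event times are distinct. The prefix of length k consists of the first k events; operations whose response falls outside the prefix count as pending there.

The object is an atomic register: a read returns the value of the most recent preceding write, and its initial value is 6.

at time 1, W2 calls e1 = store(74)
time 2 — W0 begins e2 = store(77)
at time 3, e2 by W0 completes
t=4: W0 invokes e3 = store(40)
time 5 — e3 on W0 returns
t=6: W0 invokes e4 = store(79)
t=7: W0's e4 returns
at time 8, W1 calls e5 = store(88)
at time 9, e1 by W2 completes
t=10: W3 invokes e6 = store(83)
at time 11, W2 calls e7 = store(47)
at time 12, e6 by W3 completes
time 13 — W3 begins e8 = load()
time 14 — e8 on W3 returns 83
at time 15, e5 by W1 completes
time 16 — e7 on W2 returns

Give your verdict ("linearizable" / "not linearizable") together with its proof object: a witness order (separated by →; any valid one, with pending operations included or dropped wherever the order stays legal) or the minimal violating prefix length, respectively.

linearizable — witness: e1 → e2 → e3 → e4 → e5 → e6 → e8 → e7

after step 1 (e1 store(74)): value 74
after step 2 (e2 store(77)): value 77
after step 3 (e3 store(40)): value 40
after step 4 (e4 store(79)): value 79
after step 5 (e5 store(88)): value 88
after step 6 (e6 store(83)): value 83
after step 7 (e8 load() → 83): value 83
after step 8 (e7 store(47)): value 47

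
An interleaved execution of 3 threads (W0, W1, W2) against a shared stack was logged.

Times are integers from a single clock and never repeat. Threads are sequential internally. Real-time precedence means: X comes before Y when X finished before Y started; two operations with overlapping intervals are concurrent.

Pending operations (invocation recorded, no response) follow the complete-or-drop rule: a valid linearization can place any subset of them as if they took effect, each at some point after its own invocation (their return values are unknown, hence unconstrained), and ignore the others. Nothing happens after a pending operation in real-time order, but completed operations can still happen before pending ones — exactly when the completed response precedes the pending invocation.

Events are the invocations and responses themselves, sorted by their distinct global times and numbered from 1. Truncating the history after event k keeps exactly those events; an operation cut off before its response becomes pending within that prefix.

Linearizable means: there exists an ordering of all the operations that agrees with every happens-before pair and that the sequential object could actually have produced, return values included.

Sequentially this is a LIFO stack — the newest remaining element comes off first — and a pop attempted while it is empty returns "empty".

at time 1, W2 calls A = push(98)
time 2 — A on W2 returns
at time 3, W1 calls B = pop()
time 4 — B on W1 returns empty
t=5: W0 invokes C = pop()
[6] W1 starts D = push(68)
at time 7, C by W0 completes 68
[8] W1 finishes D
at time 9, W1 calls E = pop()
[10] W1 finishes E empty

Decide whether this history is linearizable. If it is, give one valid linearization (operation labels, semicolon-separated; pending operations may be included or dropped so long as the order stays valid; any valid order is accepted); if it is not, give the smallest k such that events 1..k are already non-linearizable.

not linearizable — minimal violating prefix: 4 events

cut after 3 events: linearizable; cut after 4 events (B responds, time 4): not linearizable
exhaustive check: the 2 completed stack ops admit one real-time order; illegal
sample order A, B stalls at step 2 — B pop() → empty has no legal effect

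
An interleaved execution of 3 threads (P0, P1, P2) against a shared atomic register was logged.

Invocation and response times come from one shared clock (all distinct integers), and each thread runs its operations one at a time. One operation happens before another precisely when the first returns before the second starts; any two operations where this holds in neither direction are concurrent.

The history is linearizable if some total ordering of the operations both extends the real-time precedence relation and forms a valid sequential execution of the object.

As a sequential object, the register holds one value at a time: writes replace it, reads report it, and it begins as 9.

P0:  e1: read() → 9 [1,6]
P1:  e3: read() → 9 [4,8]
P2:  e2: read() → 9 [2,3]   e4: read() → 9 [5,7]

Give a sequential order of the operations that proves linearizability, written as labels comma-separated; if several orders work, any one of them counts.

e1, e2, e3, e4

1. e1 read() → 9, leaving value 9
2. e2 read() → 9, leaving value 9
3. e3 read() → 9, leaving value 9
4. e4 read() → 9, leaving value 9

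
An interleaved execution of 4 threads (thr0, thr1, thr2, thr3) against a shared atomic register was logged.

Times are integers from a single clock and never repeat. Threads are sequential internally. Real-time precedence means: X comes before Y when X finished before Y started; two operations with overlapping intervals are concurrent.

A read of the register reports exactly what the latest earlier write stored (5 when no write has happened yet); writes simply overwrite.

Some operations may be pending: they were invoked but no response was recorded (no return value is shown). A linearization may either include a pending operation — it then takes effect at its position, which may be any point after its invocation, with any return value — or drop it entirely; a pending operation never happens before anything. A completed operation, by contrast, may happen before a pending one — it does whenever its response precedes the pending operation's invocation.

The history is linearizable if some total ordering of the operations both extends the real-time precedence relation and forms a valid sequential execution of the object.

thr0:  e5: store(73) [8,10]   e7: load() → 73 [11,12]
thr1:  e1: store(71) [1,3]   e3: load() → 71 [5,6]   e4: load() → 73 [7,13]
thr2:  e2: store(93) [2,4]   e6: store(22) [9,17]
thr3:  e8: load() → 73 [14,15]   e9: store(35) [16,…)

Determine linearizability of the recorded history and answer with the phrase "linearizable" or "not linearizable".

linearizable

witness order: e2, e1, e3, e5, e4, e7, e8, e6
1. e2 store(93), leaving value 93
2. e1 store(71), leaving value 71
3. e3 load() → 71, leaving value 71
4. e5 store(73), leaving value 73
5. e4 load() → 73, leaving value 73
6. e7 load() → 73, leaving value 73
7. e8 load() → 73, leaving value 73
8. e6 store(22), leaving value 22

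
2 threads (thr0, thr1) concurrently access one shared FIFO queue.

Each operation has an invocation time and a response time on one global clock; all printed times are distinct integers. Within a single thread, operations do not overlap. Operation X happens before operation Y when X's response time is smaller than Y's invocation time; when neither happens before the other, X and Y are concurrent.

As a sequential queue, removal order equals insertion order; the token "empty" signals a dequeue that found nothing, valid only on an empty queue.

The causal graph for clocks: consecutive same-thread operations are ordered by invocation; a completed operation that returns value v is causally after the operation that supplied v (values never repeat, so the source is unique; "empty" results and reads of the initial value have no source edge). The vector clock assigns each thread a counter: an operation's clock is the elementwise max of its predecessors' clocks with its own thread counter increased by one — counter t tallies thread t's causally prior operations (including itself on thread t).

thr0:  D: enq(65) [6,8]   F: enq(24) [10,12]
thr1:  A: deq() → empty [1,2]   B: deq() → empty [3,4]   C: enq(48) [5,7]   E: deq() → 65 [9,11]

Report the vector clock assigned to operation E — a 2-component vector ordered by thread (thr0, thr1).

VC(A, invoked at 1): no causal predecessors; +1 on thr1 → (0, 1)
VC(D, invoked at 6): no causal predecessors; +1 on thr0 → (1, 0)
VC(B, invoked at 3): max of VC(A)=(0, 1), then +1 on thread thr1 → (0, 2)
VC(F, invoked at 10): max of VC(D)=(1, 0), then +1 on thread thr0 → (2, 0)
VC(C, invoked at 5): max of VC(B)=(0, 2), then +1 on thread thr1 → (0, 3)
VC(E, invoked at 9): max of VC(C)=(0, 3), VC(D)=(1, 0), then +1 on thread thr1 → (1, 4)
target: VC(E) = (1, 4)

(1, 4)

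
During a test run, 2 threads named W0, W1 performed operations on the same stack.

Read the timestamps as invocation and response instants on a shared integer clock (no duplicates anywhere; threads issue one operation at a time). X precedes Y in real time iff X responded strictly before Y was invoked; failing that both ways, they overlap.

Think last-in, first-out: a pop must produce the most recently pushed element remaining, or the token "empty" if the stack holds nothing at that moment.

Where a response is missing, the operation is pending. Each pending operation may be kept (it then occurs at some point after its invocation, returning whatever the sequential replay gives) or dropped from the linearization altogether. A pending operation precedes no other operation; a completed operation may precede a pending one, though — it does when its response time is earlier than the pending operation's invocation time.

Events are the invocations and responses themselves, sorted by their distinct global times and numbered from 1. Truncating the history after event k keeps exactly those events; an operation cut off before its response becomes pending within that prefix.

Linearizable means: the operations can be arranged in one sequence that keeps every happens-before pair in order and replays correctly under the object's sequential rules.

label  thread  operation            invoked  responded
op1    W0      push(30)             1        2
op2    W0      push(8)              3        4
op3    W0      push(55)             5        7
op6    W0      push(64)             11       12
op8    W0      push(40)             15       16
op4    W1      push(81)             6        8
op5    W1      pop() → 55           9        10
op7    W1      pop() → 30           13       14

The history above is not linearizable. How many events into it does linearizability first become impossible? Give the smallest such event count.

events 1..13 are still linearizable — one witness is op1, op2, op4, op3, op5, op6:
1. op1 push(30), leaving stack <30>
2. op2 push(8), leaving stack <30,8>
3. op4 push(81), leaving stack <30,8,81>
4. op3 push(55), leaving stack <30,8,81,55>
5. op5 pop() → 55, leaving stack <30,8,81>
6. op6 push(64), leaving stack <30,8,81,64>
with event 14 included (op7 responding at time 14), all real-time-consistent orders fail
e.g. op1, op2, op3, op4, op5, op6, op7: illegal at step 5, since op5 pop() → 55 cannot apply there
e.g. op1, op2, op4, op3, op5, op6, op7: illegal at step 7, since op7 pop() → 30 cannot apply there

14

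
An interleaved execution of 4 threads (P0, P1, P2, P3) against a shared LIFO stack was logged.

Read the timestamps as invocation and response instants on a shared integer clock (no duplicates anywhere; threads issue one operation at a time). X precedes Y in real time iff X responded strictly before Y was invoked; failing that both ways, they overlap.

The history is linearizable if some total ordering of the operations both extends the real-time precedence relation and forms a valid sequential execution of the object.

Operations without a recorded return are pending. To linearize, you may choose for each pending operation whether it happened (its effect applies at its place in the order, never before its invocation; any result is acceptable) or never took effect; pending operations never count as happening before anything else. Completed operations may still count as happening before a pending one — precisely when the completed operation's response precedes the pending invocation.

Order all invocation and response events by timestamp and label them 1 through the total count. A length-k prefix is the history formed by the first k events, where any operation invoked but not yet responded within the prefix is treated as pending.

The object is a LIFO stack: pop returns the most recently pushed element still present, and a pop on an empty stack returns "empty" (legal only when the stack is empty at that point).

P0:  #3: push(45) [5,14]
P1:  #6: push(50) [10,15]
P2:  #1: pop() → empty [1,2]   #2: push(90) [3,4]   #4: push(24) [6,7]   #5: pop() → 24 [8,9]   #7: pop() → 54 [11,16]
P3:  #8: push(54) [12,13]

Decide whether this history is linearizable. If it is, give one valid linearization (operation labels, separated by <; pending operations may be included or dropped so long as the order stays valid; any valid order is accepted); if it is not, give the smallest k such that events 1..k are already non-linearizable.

linearizable — witness: #1 < #2 < #3 < #4 < #5 < #6 < #8 < #7

after step 1 (#1 pop() → empty): stack <>
after step 2 (#2 push(90)): stack <90>
after step 3 (#3 push(45)): stack <90,45>
after step 4 (#4 push(24)): stack <90,45,24>
after step 5 (#5 pop() → 24): stack <90,45>
after step 6 (#6 push(50)): stack <90,45,50>
after step 7 (#8 push(54)): stack <90,45,50,54>
after step 8 (#7 pop() → 54): stack <90,45,50>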